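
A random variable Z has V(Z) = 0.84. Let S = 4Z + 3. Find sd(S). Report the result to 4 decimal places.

3.6661

V(4Z + 3) = (4)²·0.84 = 13.44
sd(S) = √13.44 ≈ 3.6661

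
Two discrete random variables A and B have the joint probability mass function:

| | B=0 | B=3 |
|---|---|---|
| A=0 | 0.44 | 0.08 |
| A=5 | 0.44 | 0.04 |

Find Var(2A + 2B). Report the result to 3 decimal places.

26.650

E[A] = 2.4,  E[B] = 0.36,  E[AB] = 0.6
Var(A) = 12 − (2.4)² = 6.24;  Var(B) = 1.08 − (0.36)² = 0.9504
Cov(A,B) = 0.6 − (2.4)(0.36) = -0.264
Var(2A + 2B) = (2)²·6.24 + (2)²·0.9504 + 2·(2)·(2)·-0.264 = 26.6496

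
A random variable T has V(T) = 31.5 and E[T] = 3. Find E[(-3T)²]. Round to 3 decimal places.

364.500

E[-3T] = -3·3 = -9
V(-3T) = (-3)²·31.5 = 283.5
E[(-3T)²] = V((-3T)) + (E[(-3T)])² = 283.5 + (-9)² = 364.5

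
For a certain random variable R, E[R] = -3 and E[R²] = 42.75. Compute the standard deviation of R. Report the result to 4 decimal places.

Var(R) = 42.75 − (-3)² = 33.75
SD(R) = √33.75 ≈ 5.8095

5.8095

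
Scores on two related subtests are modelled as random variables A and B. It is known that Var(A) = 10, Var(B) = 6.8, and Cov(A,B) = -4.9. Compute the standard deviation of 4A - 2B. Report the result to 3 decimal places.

16.297

Var(4A - 2B) = (4)²·Var(A) + (-2)²·Var(B) + 2·(4)·(-2)·Cov(A,B)
= 16·10 + 4·6.8 + -16·-4.9 = 265.6
SD(4A - 2B) = √265.6 ≈ 16.297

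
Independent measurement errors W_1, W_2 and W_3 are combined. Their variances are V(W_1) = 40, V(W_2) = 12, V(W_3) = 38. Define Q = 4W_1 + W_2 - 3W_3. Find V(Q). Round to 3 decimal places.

By independence, V(Q) = (4)²V(W_1) + (1)²V(W_2) + (-3)²V(W_3)
= (4)²·40 + (1)²·12 + (-3)²·38 = 994

994.000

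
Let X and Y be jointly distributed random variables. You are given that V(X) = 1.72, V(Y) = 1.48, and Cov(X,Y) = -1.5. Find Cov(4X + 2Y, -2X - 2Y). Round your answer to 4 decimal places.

Cov(4X + 2Y, -2X - 2Y) = (4)(-2)V(X) + (2)(-2)V(Y) + [(4)(-2) + (2)(-2)]Cov(X,Y)
= -8·1.72 + -4·1.48 + -12·-1.5 = -1.68

-1.6800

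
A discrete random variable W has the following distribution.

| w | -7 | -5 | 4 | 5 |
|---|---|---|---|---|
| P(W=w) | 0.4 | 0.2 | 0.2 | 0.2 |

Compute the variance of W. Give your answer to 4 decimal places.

28.8000

E[W] = (-7)(0.4) + (-5)(0.2) + (4)(0.2) + (5)(0.2) = -2
E[W²] = (-7)²(0.4) + (-5)²(0.2) + (4)²(0.2) + (5)²(0.2) = 32.8
V(W) = E[W²] − (E[W])² = 32.8 − (-2)² = 28.8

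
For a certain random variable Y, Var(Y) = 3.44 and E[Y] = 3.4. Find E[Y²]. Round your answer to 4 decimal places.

15.0000

E[Y²] = Var(Y) + (E[Y])² = 3.44 + (3.4)² = 15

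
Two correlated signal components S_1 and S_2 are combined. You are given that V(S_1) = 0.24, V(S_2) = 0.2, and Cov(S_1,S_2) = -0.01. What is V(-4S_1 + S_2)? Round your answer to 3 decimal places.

4.120

V(-4S_1 + S_2) = (-4)²·V(S_1) + (1)²·V(S_2) + 2·(-4)·(1)·Cov(S_1,S_2)
= 16·0.24 + 1·0.2 + -8·-0.01 = 4.12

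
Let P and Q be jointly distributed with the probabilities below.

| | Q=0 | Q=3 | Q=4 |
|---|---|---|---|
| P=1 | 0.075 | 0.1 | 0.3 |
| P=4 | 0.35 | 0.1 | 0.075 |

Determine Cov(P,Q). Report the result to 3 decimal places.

E[P] = 2.575,  E[Q] = 2.1
E[PQ] = 3.9
Cov(P,Q) = E[PQ] − E[P]E[Q] = 3.9 − (2.575)(2.1) = -1.5075

-1.508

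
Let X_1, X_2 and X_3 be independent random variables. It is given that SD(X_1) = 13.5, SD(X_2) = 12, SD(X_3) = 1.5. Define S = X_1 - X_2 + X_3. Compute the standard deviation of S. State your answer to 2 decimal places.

Var(X_1) = 182.25, Var(X_2) = 144, Var(X_3) = 2.25
By independence, Var(S) = (1)²Var(X_1) + (-1)²Var(X_2) + (1)²Var(X_3)
= (1)²·182.25 + (-1)²·144 + (1)²·2.25 = 328.5
SD(S) = √328.5 ≈ 18.12

18.12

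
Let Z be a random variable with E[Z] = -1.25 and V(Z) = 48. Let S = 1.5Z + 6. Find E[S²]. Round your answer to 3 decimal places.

E[1.5Z + 6] = 1.5·-1.25 + 6 = 4.125
V(1.5Z + 6) = (1.5)²·48 = 108
E[S²] = V(S) + (E[S])² = 108 + (4.125)² = 125.015625

125.016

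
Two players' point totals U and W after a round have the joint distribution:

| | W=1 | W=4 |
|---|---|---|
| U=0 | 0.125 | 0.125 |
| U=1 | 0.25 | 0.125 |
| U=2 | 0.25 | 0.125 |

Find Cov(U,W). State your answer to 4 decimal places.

E[U] = 1.125,  E[W] = 2.125
E[UW] = 2.25
Cov(U,W) = E[UW] − E[U]E[W] = 2.25 − (1.125)(2.125) = -0.140625

-0.1406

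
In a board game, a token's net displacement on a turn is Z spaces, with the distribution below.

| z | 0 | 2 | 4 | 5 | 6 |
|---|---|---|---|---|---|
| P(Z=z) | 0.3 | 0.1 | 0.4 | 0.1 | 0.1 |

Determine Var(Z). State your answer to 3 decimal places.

E[Z] = (0)(0.3) + (2)(0.1) + (4)(0.4) + (5)(0.1) + (6)(0.1) = 2.9
E[Z²] = (0)²(0.3) + (2)²(0.1) + (4)²(0.4) + (5)²(0.1) + (6)²(0.1) = 12.9
Var(Z) = E[Z²] − (E[Z])² = 12.9 − (2.9)² = 4.49

4.490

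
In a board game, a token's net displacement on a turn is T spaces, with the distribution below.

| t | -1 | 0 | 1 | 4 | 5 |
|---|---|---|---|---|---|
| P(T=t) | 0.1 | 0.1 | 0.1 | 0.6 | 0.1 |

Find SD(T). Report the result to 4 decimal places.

1.9723

E[T] = (-1)(0.1) + (0)(0.1) + (1)(0.1) + (4)(0.6) + (5)(0.1) = 2.9
E[T²] = (-1)²(0.1) + (0)²(0.1) + (1)²(0.1) + (4)²(0.6) + (5)²(0.1) = 12.3
Var(T) = E[T²] − (E[T])² = 12.3 − (2.9)² = 3.89
SD(T) = √3.89 ≈ 1.9723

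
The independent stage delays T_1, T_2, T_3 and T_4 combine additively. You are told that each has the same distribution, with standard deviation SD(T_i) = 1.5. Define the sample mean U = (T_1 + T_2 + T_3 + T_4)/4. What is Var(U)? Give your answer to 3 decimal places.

0.563

Var(T_i) = (1.5)² = 2.25
By independence, Var(U) = (0.25)²Var(T_1) + (0.25)²Var(T_2) + (0.25)²Var(T_3) + (0.25)²Var(T_4)
= (0.25)²·2.25 + (0.25)²·2.25 + (0.25)²·2.25 + (0.25)²·2.25 = 0.5625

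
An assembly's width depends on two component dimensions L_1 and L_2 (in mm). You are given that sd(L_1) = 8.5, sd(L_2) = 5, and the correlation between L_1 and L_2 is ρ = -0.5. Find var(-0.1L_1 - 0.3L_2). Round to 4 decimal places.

var(L_1) = (8.5)² = 72.25;  var(L_2) = (5)² = 25
Cov(L_1,L_2) = ρ·sd(L_1)·sd(L_2) = -0.5·8.5·5 = -21.25
var(-0.1L_1 - 0.3L_2) = (-0.1)²·var(L_1) + (-0.3)²·var(L_2) + 2·(-0.1)·(-0.3)·Cov(L_1,L_2)
= 0.01·72.25 + 0.09·25 + 0.06·-21.25 = 1.6975

1.6975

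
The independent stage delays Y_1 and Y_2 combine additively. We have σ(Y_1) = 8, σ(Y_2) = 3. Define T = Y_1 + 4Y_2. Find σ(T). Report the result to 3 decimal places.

14.422

V(Y_1) = 64, V(Y_2) = 9
By independence, V(T) = (1)²V(Y_1) + (4)²V(Y_2)
= (1)²·64 + (4)²·9 = 208
σ(T) = √208 ≈ 14.422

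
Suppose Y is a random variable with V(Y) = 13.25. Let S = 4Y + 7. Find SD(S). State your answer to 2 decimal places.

14.56

V(4Y + 7) = (4)²·13.25 = 212
SD(S) = √212 ≈ 14.56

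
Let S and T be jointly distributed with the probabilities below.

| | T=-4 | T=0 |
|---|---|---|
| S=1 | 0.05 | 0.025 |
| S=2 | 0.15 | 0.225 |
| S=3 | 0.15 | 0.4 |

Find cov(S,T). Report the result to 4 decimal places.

0.2650

E[S] = 2.475,  E[T] = -1.4
E[ST] = -3.2
cov(S,T) = E[ST] − E[S]E[T] = -3.2 − (2.475)(-1.4) = 0.265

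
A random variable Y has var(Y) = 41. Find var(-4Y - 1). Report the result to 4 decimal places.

var(-4Y - 1) = (-4)²·var(Y) = 16·41 = 656

656.0000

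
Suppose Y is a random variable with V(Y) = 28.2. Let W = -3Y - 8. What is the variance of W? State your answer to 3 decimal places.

253.800

V(-3Y - 8) = (-3)²·V(Y) = 9·28.2 = 253.8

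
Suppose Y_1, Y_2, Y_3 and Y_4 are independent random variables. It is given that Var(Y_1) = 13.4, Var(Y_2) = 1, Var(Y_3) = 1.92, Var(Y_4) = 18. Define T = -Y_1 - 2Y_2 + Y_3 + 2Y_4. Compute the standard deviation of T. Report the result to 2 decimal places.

9.56

By independence, Var(T) = (-1)²Var(Y_1) + (-2)²Var(Y_2) + (1)²Var(Y_3) + (2)²Var(Y_4)
= (-1)²·13.4 + (-2)²·1 + (1)²·1.92 + (2)²·18 = 91.32
sd(T) = √91.32 ≈ 9.56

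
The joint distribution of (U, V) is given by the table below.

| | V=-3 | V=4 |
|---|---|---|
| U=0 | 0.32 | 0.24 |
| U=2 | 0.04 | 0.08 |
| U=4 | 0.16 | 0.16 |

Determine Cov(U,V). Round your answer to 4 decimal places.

E[U] = 1.52,  E[V] = 0.36
E[UV] = 1.04
Cov(U,V) = E[UV] − E[U]E[V] = 1.04 − (1.52)(0.36) = 0.4928

0.4928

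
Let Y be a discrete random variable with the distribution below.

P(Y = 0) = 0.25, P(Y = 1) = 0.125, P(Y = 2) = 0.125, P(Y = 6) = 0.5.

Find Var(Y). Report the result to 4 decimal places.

7.2344

E[Y] = (0)(0.25) + (1)(0.125) + (2)(0.125) + (6)(0.5) = 3.375
E[Y²] = (0)²(0.25) + (1)²(0.125) + (2)²(0.125) + (6)²(0.5) = 18.625
Var(Y) = E[Y²] − (E[Y])² = 18.625 − (3.375)² = 7.234375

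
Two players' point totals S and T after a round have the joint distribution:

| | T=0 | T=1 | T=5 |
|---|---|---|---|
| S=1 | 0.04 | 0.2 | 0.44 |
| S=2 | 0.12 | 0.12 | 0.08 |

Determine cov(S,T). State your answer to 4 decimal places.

E[S] = 1.32,  E[T] = 2.92
E[ST] = 3.44
cov(S,T) = E[ST] − E[S]E[T] = 3.44 − (1.32)(2.92) = -0.4144

-0.4144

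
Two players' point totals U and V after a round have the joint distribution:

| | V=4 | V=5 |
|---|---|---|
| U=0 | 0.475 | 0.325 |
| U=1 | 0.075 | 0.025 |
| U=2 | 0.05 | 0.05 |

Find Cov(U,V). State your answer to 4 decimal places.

0.0050

E[U] = 0.3,  E[V] = 4.4
E[UV] = 1.325
Cov(U,V) = E[UV] − E[U]E[V] = 1.325 − (0.3)(4.4) = 0.005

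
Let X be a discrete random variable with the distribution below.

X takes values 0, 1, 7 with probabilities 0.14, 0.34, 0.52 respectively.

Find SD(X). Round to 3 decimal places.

3.159

E[X] = (0)(0.14) + (1)(0.34) + (7)(0.52) = 3.98
E[X²] = (0)²(0.14) + (1)²(0.34) + (7)²(0.52) = 25.82
var(X) = E[X²] − (E[X])² = 25.82 − (3.98)² = 9.9796
SD(X) = √9.9796 ≈ 3.159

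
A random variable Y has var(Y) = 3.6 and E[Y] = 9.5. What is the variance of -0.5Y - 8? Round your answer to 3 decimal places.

0.900

var(-0.5Y - 8) = (-0.5)²·var(Y) = 0.25·3.6 = 0.9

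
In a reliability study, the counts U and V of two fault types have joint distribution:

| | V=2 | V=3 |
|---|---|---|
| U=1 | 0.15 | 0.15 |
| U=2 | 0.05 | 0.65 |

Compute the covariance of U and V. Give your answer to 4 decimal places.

E[U] = 1.7,  E[V] = 2.8
E[UV] = 4.85
Cov(U,V) = E[UV] − E[U]E[V] = 4.85 − (1.7)(2.8) = 0.09

0.0900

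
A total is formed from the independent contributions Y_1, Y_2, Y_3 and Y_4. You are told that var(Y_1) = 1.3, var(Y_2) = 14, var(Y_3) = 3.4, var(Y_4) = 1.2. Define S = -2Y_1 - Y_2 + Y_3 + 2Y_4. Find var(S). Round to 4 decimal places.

27.4000

By independence, var(S) = (-2)²var(Y_1) + (-1)²var(Y_2) + (1)²var(Y_3) + (2)²var(Y_4)
= (-2)²·1.3 + (-1)²·14 + (1)²·3.4 + (2)²·1.2 = 27.4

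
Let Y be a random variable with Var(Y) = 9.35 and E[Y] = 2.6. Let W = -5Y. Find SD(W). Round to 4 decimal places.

15.2889

Var(-5Y) = (-5)²·9.35 = 233.75
SD(W) = √233.75 ≈ 15.2889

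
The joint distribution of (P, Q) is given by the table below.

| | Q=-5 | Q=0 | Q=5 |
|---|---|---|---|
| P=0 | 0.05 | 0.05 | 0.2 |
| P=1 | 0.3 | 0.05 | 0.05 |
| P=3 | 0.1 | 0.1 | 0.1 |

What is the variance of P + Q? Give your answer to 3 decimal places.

19.960

E[P] = 1.3,  E[Q] = -0.5,  E[PQ] = -1.25
var(P) = 3.1 − (1.3)² = 1.41;  var(Q) = 20 − (-0.5)² = 19.75
Cov(P,Q) = -1.25 − (1.3)(-0.5) = -0.6
var(P + Q) = (1)²·1.41 + (1)²·19.75 + 2·(1)·(1)·-0.6 = 19.96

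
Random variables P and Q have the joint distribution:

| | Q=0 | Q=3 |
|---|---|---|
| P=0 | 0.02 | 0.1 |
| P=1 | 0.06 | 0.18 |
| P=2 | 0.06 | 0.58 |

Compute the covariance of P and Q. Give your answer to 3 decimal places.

0.098

E[P] = 1.52,  E[Q] = 2.58
E[PQ] = 4.02
cov(P,Q) = E[PQ] − E[P]E[Q] = 4.02 − (1.52)(2.58) = 0.0984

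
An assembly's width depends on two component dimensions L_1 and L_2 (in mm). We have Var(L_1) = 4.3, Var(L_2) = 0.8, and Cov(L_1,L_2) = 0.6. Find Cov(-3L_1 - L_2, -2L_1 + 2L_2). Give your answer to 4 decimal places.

Cov(-3L_1 - L_2, -2L_1 + 2L_2) = (-3)(-2)Var(L_1) + (-1)(2)Var(L_2) + [(-3)(2) + (-1)(-2)]Cov(L_1,L_2)
= 6·4.3 + -2·0.8 + -4·0.6 = 21.8

21.8000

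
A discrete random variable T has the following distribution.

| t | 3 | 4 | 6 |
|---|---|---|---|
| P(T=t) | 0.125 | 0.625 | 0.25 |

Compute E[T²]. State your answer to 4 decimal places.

20.1250

E[T²] = (3)²(0.125) + (4)²(0.625) + (6)²(0.25) = 20.125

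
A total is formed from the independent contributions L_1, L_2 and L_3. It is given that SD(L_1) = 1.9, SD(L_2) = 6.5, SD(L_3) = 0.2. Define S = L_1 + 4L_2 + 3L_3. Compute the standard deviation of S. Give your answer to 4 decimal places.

26.0762

V(L_1) = 3.61, V(L_2) = 42.25, V(L_3) = 0.04
By independence, V(S) = (1)²V(L_1) + (4)²V(L_2) + (3)²V(L_3)
= (1)²·3.61 + (4)²·42.25 + (3)²·0.04 = 679.97
SD(S) = √679.97 ≈ 26.0762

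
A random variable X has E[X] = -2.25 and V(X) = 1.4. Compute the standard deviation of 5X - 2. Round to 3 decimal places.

V(5X - 2) = (5)²·1.4 = 35
σ(5X - 2) = √35 ≈ 5.916

5.916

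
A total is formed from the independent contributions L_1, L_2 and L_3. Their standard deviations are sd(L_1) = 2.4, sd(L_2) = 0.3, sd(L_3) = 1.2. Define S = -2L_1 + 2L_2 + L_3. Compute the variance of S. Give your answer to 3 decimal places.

V(L_1) = 5.76, V(L_2) = 0.09, V(L_3) = 1.44
By independence, V(S) = (-2)²V(L_1) + (2)²V(L_2) + (1)²V(L_3)
= (-2)²·5.76 + (2)²·0.09 + (1)²·1.44 = 24.84

24.840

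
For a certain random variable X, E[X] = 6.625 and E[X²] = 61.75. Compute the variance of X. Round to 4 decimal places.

17.8594

Var(X) = 61.75 − (6.625)² = 17.859375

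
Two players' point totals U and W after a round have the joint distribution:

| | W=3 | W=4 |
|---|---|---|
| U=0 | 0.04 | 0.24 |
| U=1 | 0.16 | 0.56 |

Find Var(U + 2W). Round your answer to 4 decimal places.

E[U] = 0.72,  E[W] = 3.8,  E[UW] = 2.72
Var(U) = 0.72 − (0.72)² = 0.2016;  Var(W) = 14.6 − (3.8)² = 0.16
Cov(U,W) = 2.72 − (0.72)(3.8) = -0.016
Var(U + 2W) = (1)²·0.2016 + (2)²·0.16 + 2·(1)·(2)·-0.016 = 0.7776

0.7776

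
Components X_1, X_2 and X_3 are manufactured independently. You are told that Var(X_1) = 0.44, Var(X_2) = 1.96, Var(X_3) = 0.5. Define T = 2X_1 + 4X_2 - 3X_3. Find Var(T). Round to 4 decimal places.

By independence, Var(T) = (2)²Var(X_1) + (4)²Var(X_2) + (-3)²Var(X_3)
= (2)²·0.44 + (4)²·1.96 + (-3)²·0.5 = 37.62

37.6200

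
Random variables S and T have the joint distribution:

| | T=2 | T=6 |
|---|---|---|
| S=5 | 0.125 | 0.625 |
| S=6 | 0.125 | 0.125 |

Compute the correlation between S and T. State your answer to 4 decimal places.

E[S] = 5.25,  E[T] = 5
E[ST] = 26
Cov(S,T) = E[ST] − E[S]E[T] = 26 − (5.25)(5) = -0.25
Var(S) = 0.1875,  Var(T) = 3
ρ = -0.25 / √(0.1875·3) ≈ -0.3333

-0.3333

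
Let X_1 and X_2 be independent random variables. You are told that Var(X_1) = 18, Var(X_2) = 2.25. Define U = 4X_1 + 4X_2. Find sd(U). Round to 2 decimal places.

By independence, Var(U) = (4)²Var(X_1) + (4)²Var(X_2)
= (4)²·18 + (4)²·2.25 = 324
sd(U) = √324 ≈ 18.00

18.00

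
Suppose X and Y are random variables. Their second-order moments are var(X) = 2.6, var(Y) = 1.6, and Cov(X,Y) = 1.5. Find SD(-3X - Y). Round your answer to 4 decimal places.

5.8310

var(-3X - Y) = (-3)²·var(X) + (-1)²·var(Y) + 2·(-3)·(-1)·Cov(X,Y)
= 9·2.6 + 1·1.6 + 6·1.5 = 34
SD(-3X - Y) = √34 ≈ 5.8310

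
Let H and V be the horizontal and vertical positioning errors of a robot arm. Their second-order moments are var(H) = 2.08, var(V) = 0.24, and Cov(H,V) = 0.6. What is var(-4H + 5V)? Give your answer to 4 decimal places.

15.2800

var(-4H + 5V) = (-4)²·var(H) + (5)²·var(V) + 2·(-4)·(5)·Cov(H,V)
= 16·2.08 + 25·0.24 + -40·0.6 = 15.28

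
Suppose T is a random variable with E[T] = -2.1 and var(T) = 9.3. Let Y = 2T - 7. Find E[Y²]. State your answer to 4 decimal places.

162.6400

E[2T - 7] = 2·-2.1 − 7 = -11.2
var(2T - 7) = (2)²·9.3 = 37.2
E[Y²] = var(Y) + (E[Y])² = 37.2 + (-11.2)² = 162.64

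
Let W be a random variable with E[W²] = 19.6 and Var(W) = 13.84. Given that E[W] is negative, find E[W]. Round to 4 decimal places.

(E[W])² = E[W²] − Var(W) = 19.6 − 13.84 = 5.76
E[W] = −√5.76 = -2.4

-2.4000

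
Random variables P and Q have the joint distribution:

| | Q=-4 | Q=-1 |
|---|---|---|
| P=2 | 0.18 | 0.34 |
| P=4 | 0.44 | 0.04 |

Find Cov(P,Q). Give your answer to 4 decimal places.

-0.8544

E[P] = 2.96,  E[Q] = -2.86
E[PQ] = -9.32
Cov(P,Q) = E[PQ] − E[P]E[Q] = -9.32 − (2.96)(-2.86) = -0.8544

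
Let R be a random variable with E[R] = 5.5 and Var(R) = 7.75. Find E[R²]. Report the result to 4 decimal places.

E[R²] = Var(R) + (E[R])² = 7.75 + (5.5)² = 38

38.0000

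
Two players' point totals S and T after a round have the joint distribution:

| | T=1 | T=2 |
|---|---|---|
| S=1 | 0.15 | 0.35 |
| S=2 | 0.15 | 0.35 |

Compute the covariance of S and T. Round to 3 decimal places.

0.000

E[S] = 1.5,  E[T] = 1.7
E[ST] = 2.55
Cov(S,T) = E[ST] − E[S]E[T] = 2.55 − (1.5)(1.7) = 0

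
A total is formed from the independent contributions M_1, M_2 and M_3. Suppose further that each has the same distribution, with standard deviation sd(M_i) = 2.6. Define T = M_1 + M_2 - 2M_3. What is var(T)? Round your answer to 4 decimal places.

40.5600

var(M_i) = (2.6)² = 6.76
By independence, var(T) = (1)²var(M_1) + (1)²var(M_2) + (-2)²var(M_3)
= (1)²·6.76 + (1)²·6.76 + (-2)²·6.76 = 40.56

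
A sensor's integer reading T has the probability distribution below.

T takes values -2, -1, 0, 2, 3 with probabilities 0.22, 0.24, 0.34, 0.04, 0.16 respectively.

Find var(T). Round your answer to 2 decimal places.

2.71

E[T] = (-2)(0.22) + (-1)(0.24) + (0)(0.34) + (2)(0.04) + (3)(0.16) = -0.12
E[T²] = (-2)²(0.22) + (-1)²(0.24) + (0)²(0.34) + (2)²(0.04) + (3)²(0.16) = 2.72
var(T) = E[T²] − (E[T])² = 2.72 − (-0.12)² = 2.7056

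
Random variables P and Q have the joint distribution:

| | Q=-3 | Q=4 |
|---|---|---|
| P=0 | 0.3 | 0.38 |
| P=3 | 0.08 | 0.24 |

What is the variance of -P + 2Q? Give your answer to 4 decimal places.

44.6416

E[P] = 0.96,  E[Q] = 1.34,  E[PQ] = 2.16
var(P) = 2.88 − (0.96)² = 1.9584;  var(Q) = 13.34 − (1.34)² = 11.5444
Cov(P,Q) = 2.16 − (0.96)(1.34) = 0.8736
var(-P + 2Q) = (-1)²·1.9584 + (2)²·11.5444 + 2·(-1)·(2)·0.8736 = 44.6416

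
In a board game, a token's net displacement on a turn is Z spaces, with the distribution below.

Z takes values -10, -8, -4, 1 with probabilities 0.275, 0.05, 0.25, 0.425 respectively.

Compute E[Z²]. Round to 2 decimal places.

E[Z²] = (-10)²(0.275) + (-8)²(0.05) + (-4)²(0.25) + (1)²(0.425) = 35.125

35.13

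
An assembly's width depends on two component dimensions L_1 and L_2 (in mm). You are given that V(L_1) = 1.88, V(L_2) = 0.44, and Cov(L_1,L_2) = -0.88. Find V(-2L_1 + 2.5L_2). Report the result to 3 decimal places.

V(-2L_1 + 2.5L_2) = (-2)²·V(L_1) + (2.5)²·V(L_2) + 2·(-2)·(2.5)·Cov(L_1,L_2)
= 4·1.88 + 6.25·0.44 + -10·-0.88 = 19.07

19.070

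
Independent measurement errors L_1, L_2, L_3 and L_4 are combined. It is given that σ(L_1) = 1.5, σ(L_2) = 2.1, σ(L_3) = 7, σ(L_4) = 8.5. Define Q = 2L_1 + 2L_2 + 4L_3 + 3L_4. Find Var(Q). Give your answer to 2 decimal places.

Var(L_1) = 2.25, Var(L_2) = 4.41, Var(L_3) = 49, Var(L_4) = 72.25
By independence, Var(Q) = (2)²Var(L_1) + (2)²Var(L_2) + (4)²Var(L_3) + (3)²Var(L_4)
= (2)²·2.25 + (2)²·4.41 + (4)²·49 + (3)²·72.25 = 1460.89

1460.89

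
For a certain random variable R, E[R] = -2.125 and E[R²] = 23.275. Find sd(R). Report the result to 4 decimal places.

4.3312

var(R) = 23.275 − (-2.125)² = 18.759375
sd(R) = √18.759375 ≈ 4.3312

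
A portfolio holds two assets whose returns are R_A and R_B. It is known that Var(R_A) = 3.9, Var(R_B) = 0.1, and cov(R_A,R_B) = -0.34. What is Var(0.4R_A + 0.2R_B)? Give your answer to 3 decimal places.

Var(0.4R_A + 0.2R_B) = (0.4)²·Var(R_A) + (0.2)²·Var(R_B) + 2·(0.4)·(0.2)·cov(R_A,R_B)
= 0.16·3.9 + 0.04·0.1 + 0.16·-0.34 = 0.5736

0.574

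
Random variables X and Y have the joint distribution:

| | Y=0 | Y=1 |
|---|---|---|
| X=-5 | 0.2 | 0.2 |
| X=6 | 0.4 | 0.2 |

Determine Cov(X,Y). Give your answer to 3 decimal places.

-0.440

E[X] = 1.6,  E[Y] = 0.4
E[XY] = 0.2
Cov(X,Y) = E[XY] − E[X]E[Y] = 0.2 − (1.6)(0.4) = -0.44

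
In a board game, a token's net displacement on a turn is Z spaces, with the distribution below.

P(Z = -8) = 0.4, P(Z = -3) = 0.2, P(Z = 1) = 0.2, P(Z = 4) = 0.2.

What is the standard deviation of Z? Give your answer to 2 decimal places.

E[Z] = (-8)(0.4) + (-3)(0.2) + (1)(0.2) + (4)(0.2) = -2.8
E[Z²] = (-8)²(0.4) + (-3)²(0.2) + (1)²(0.2) + (4)²(0.2) = 30.8
Var(Z) = E[Z²] − (E[Z])² = 30.8 − (-2.8)² = 22.96
SD(Z) = √22.96 ≈ 4.79

4.79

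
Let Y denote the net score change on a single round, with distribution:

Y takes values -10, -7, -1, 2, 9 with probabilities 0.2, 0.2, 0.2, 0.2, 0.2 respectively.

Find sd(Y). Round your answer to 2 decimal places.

E[Y] = (-10)(0.2) + (-7)(0.2) + (-1)(0.2) + (2)(0.2) + (9)(0.2) = -1.4
E[Y²] = (-10)²(0.2) + (-7)²(0.2) + (-1)²(0.2) + (2)²(0.2) + (9)²(0.2) = 47
V(Y) = E[Y²] − (E[Y])² = 47 − (-1.4)² = 45.04
sd(Y) = √45.04 ≈ 6.71

6.71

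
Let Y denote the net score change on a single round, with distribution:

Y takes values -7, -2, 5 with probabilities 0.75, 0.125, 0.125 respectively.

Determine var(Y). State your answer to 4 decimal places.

E[Y] = (-7)(0.75) + (-2)(0.125) + (5)(0.125) = -4.875
E[Y²] = (-7)²(0.75) + (-2)²(0.125) + (5)²(0.125) = 40.375
var(Y) = E[Y²] − (E[Y])² = 40.375 − (-4.875)² = 16.609375

16.6094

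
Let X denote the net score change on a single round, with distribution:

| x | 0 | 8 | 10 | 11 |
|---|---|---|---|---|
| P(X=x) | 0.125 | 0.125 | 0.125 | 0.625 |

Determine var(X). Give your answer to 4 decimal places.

12.8594

E[X] = (0)(0.125) + (8)(0.125) + (10)(0.125) + (11)(0.625) = 9.125
E[X²] = (0)²(0.125) + (8)²(0.125) + (10)²(0.125) + (11)²(0.625) = 96.125
var(X) = E[X²] − (E[X])² = 96.125 − (9.125)² = 12.859375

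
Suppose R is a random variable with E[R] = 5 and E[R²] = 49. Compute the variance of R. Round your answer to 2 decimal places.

var(R) = 49 − (5)² = 24

24.00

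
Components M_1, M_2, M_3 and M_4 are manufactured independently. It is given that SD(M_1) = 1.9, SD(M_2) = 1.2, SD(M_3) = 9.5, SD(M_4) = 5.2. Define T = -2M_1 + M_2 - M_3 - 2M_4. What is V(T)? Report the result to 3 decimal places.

V(M_1) = 3.61, V(M_2) = 1.44, V(M_3) = 90.25, V(M_4) = 27.04
By independence, V(T) = (-2)²V(M_1) + (1)²V(M_2) + (-1)²V(M_3) + (-2)²V(M_4)
= (-2)²·3.61 + (1)²·1.44 + (-1)²·90.25 + (-2)²·27.04 = 214.29

214.290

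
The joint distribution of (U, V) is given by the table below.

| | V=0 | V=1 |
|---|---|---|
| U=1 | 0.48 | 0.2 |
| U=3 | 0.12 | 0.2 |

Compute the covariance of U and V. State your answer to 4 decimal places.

0.1440

E[U] = 1.64,  E[V] = 0.4
E[UV] = 0.8
Cov(U,V) = E[UV] − E[U]E[V] = 0.8 − (1.64)(0.4) = 0.144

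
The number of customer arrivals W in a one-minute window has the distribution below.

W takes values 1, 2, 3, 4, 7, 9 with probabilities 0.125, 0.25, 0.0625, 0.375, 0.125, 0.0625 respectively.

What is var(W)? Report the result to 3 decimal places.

4.813

E[W] = (1)(0.125) + (2)(0.25) + (3)(0.0625) + (4)(0.375) + (7)(0.125) + (9)(0.0625) = 3.75
E[W²] = (1)²(0.125) + (2)²(0.25) + (3)²(0.0625) + (4)²(0.375) + (7)²(0.125) + (9)²(0.0625) = 18.875
var(W) = E[W²] − (E[W])² = 18.875 − (3.75)² = 4.8125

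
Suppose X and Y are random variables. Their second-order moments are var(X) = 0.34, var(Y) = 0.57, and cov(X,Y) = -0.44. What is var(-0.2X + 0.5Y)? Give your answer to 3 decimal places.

var(-0.2X + 0.5Y) = (-0.2)²·var(X) + (0.5)²·var(Y) + 2·(-0.2)·(0.5)·cov(X,Y)
= 0.04·0.34 + 0.25·0.57 + -0.2·-0.44 = 0.2441

0.244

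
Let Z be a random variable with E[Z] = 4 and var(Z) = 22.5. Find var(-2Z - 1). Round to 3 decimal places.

90.000

var(-2Z - 1) = (-2)²·var(Z) = 4·22.5 = 90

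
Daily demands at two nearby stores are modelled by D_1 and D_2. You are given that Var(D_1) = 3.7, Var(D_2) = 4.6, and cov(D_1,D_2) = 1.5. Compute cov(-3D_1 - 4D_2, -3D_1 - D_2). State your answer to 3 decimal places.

74.200

cov(-3D_1 - 4D_2, -3D_1 - D_2) = (-3)(-3)Var(D_1) + (-4)(-1)Var(D_2) + [(-3)(-1) + (-4)(-3)]cov(D_1,D_2)
= 9·3.7 + 4·4.6 + 15·1.5 = 74.2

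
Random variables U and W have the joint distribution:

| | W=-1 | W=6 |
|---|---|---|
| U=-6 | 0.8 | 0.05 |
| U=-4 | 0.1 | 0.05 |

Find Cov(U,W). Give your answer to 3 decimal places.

E[U] = -5.7,  E[W] = -0.3
E[UW] = 2.2
Cov(U,W) = E[UW] − E[U]E[W] = 2.2 − (-5.7)(-0.3) = 0.49

0.490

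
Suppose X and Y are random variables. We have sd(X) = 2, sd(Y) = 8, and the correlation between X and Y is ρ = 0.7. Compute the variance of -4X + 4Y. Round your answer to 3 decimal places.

729.600

var(X) = (2)² = 4;  var(Y) = (8)² = 64
cov(X,Y) = ρ·sd(X)·sd(Y) = 0.7·2·8 = 11.2
var(-4X + 4Y) = (-4)²·var(X) + (4)²·var(Y) + 2·(-4)·(4)·cov(X,Y)
= 16·4 + 16·64 + -32·11.2 = 729.6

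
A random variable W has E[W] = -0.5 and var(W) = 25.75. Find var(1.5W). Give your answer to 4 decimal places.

57.9375

var(1.5W) = (1.5)²·var(W) = 2.25·25.75 = 57.9375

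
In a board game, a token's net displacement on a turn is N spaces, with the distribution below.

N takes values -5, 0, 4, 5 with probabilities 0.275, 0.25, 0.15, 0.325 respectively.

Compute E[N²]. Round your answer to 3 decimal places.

E[N²] = (-5)²(0.275) + (0)²(0.25) + (4)²(0.15) + (5)²(0.325) = 17.4

17.400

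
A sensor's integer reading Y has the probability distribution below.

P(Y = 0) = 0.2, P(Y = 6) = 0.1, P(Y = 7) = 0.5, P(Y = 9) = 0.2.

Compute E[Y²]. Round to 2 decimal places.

E[Y²] = (0)²(0.2) + (6)²(0.1) + (7)²(0.5) + (9)²(0.2) = 44.3

44.30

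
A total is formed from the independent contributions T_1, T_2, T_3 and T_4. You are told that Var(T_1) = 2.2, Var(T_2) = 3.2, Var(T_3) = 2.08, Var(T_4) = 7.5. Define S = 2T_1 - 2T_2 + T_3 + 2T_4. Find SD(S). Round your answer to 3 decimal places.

By independence, Var(S) = (2)²Var(T_1) + (-2)²Var(T_2) + (1)²Var(T_3) + (2)²Var(T_4)
= (2)²·2.2 + (-2)²·3.2 + (1)²·2.08 + (2)²·7.5 = 53.68
SD(S) = √53.68 ≈ 7.327

7.327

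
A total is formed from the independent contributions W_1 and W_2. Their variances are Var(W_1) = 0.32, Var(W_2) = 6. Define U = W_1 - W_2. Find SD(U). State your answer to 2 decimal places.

2.51

By independence, Var(U) = (1)²Var(W_1) + (-1)²Var(W_2)
= (1)²·0.32 + (-1)²·6 = 6.32
SD(U) = √6.32 ≈ 2.51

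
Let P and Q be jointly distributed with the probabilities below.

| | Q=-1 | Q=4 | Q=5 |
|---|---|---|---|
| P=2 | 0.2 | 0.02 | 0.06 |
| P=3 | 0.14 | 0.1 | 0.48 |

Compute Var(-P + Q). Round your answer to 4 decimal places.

6.6656

E[P] = 2.72,  E[Q] = 2.84,  E[PQ] = 8.34
Var(P) = 7.6 − (2.72)² = 0.2016;  Var(Q) = 15.76 − (2.84)² = 7.6944
cov(P,Q) = 8.34 − (2.72)(2.84) = 0.6152
Var(-P + Q) = (-1)²·0.2016 + (1)²·7.6944 + 2·(-1)·(1)·0.6152 = 6.6656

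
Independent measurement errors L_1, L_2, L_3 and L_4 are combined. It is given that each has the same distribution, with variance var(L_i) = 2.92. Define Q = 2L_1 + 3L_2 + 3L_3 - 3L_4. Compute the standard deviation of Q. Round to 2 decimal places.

By independence, var(Q) = (2)²var(L_1) + (3)²var(L_2) + (3)²var(L_3) + (-3)²var(L_4)
= (2)²·2.92 + (3)²·2.92 + (3)²·2.92 + (-3)²·2.92 = 90.52
σ(Q) = √90.52 ≈ 9.51

9.51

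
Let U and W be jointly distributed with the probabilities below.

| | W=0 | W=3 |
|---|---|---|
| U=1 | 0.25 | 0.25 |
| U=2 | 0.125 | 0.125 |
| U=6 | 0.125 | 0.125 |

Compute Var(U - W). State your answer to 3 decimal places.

E[U] = 2.5,  E[W] = 1.5,  E[UW] = 3.75
Var(U) = 10.5 − (2.5)² = 4.25;  Var(W) = 4.5 − (1.5)² = 2.25
cov(U,W) = 3.75 − (2.5)(1.5) = 0
Var(U - W) = (1)²·4.25 + (-1)²·2.25 + 2·(1)·(-1)·0 = 6.5

6.500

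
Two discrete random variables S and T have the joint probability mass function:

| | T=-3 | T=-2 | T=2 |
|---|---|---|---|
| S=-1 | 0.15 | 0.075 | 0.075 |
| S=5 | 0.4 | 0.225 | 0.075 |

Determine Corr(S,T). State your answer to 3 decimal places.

-0.172

E[S] = 3.2,  E[T] = -1.95
E[ST] = -7.05
Cov(S,T) = E[ST] − E[S]E[T] = -7.05 − (3.2)(-1.95) = -0.81
V(S) = 7.56,  V(T) = 2.9475
ρ = -0.81 / √(7.56·2.9475) ≈ -0.172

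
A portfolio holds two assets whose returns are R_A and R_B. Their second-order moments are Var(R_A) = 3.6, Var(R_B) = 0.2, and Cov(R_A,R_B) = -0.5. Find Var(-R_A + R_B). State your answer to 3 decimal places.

4.800

Var(-R_A + R_B) = (-1)²·Var(R_A) + (1)²·Var(R_B) + 2·(-1)·(1)·Cov(R_A,R_B)
= 1·3.6 + 1·0.2 + -2·-0.5 = 4.8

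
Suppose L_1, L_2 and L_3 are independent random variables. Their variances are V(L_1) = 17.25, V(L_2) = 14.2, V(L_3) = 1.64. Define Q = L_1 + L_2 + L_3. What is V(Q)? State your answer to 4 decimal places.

33.0900

By independence, V(Q) = (1)²V(L_1) + (1)²V(L_2) + (1)²V(L_3)
= (1)²·17.25 + (1)²·14.2 + (1)²·1.64 = 33.09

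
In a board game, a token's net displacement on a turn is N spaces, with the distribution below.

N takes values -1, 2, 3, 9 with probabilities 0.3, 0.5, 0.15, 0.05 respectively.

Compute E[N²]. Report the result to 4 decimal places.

7.7000

E[N²] = (-1)²(0.3) + (2)²(0.5) + (3)²(0.15) + (9)²(0.05) = 7.7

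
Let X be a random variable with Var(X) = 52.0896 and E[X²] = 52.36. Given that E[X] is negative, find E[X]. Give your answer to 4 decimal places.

-0.5200

(E[X])² = E[X²] − Var(X) = 52.36 − 52.0896 = 0.2704
E[X] = −√0.2704 = -0.52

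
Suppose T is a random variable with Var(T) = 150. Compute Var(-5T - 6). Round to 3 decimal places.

3750.000

Var(-5T - 6) = (-5)²·Var(T) = 25·150 = 3750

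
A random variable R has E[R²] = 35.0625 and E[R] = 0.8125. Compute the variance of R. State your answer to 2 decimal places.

34.40

Var(R) = 35.0625 − (0.8125)² = 34.40234375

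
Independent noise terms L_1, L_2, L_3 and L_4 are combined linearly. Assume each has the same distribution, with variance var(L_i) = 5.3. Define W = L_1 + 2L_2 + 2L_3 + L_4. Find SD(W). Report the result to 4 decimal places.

7.2801

By independence, var(W) = (1)²var(L_1) + (2)²var(L_2) + (2)²var(L_3) + (1)²var(L_4)
= (1)²·5.3 + (2)²·5.3 + (2)²·5.3 + (1)²·5.3 = 53
SD(W) = √53 ≈ 7.2801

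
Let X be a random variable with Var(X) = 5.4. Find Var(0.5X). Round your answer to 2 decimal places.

1.35

Var(0.5X) = (0.5)²·Var(X) = 0.25·5.4 = 1.35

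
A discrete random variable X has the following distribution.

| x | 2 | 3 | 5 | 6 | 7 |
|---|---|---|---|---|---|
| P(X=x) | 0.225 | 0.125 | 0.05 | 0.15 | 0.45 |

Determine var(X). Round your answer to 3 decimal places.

4.459

E[X] = (2)(0.225) + (3)(0.125) + (5)(0.05) + (6)(0.15) + (7)(0.45) = 5.125
E[X²] = (2)²(0.225) + (3)²(0.125) + (5)²(0.05) + (6)²(0.15) + (7)²(0.45) = 30.725
var(X) = E[X²] − (E[X])² = 30.725 − (5.125)² = 4.459375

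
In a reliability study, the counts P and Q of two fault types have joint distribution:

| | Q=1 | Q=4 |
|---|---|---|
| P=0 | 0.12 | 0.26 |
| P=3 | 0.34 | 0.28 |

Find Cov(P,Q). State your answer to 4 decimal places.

E[P] = 1.86,  E[Q] = 2.62
E[PQ] = 4.38
Cov(P,Q) = E[PQ] − E[P]E[Q] = 4.38 − (1.86)(2.62) = -0.4932

-0.4932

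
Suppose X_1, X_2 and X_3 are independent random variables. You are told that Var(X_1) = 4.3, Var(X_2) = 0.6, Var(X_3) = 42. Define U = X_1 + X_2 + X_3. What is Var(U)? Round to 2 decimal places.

By independence, Var(U) = (1)²Var(X_1) + (1)²Var(X_2) + (1)²Var(X_3)
= (1)²·4.3 + (1)²·0.6 + (1)²·42 = 46.9

46.90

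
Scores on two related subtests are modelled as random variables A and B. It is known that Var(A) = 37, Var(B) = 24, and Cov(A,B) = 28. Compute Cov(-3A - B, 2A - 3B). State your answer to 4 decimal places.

46.0000

Cov(-3A - B, 2A - 3B) = (-3)(2)Var(A) + (-1)(-3)Var(B) + [(-3)(-3) + (-1)(2)]Cov(A,B)
= -6·37 + 3·24 + 7·28 = 46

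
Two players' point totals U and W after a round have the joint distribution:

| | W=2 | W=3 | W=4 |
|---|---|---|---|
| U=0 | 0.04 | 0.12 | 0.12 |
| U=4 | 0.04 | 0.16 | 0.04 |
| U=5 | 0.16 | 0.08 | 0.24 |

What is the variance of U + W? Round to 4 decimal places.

4.8896

E[U] = 3.36,  E[W] = 3.16,  E[UW] = 10.48
V(U) = 15.84 − (3.36)² = 4.5504;  V(W) = 10.6 − (3.16)² = 0.6144
Cov(U,W) = 10.48 − (3.36)(3.16) = -0.1376
V(U + W) = (1)²·4.5504 + (1)²·0.6144 + 2·(1)·(1)·-0.1376 = 4.8896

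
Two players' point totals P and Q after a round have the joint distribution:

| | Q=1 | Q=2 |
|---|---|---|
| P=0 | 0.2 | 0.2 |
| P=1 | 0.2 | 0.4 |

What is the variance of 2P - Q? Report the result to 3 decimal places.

1.040

E[P] = 0.6,  E[Q] = 1.6,  E[PQ] = 1
V(P) = 0.6 − (0.6)² = 0.24;  V(Q) = 2.8 − (1.6)² = 0.24
cov(P,Q) = 1 − (0.6)(1.6) = 0.04
V(2P - Q) = (2)²·0.24 + (-1)²·0.24 + 2·(2)·(-1)·0.04 = 1.04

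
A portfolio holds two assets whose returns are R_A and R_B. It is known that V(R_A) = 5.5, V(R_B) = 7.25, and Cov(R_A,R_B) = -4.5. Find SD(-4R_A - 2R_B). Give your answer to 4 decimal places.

6.7082

V(-4R_A - 2R_B) = (-4)²·V(R_A) + (-2)²·V(R_B) + 2·(-4)·(-2)·Cov(R_A,R_B)
= 16·5.5 + 4·7.25 + 16·-4.5 = 45
SD(-4R_A - 2R_B) = √45 ≈ 6.7082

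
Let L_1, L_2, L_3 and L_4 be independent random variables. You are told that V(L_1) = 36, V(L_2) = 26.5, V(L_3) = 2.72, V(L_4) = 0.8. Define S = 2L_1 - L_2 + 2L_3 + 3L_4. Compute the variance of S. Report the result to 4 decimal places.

188.5800

By independence, V(S) = (2)²V(L_1) + (-1)²V(L_2) + (2)²V(L_3) + (3)²V(L_4)
= (2)²·36 + (-1)²·26.5 + (2)²·2.72 + (3)²·0.8 = 188.58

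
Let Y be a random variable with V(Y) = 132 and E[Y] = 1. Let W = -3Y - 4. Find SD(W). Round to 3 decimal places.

34.467

V(-3Y - 4) = (-3)²·132 = 1188
SD(W) = √1188 ≈ 34.467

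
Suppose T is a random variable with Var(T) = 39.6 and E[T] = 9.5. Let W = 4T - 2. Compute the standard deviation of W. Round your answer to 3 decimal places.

Var(4T - 2) = (4)²·39.6 = 633.6
sd(W) = √633.6 ≈ 25.171

25.171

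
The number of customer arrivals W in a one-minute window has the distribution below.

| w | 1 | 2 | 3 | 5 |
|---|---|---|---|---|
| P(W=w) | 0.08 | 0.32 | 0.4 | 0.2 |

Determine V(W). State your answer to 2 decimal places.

1.43

E[W] = (1)(0.08) + (2)(0.32) + (3)(0.4) + (5)(0.2) = 2.92
E[W²] = (1)²(0.08) + (2)²(0.32) + (3)²(0.4) + (5)²(0.2) = 9.96
V(W) = E[W²] − (E[W])² = 9.96 − (2.92)² = 1.4336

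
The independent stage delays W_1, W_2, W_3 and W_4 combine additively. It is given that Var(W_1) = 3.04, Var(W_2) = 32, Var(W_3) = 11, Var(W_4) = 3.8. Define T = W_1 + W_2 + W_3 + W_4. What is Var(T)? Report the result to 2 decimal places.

By independence, Var(T) = (1)²Var(W_1) + (1)²Var(W_2) + (1)²Var(W_3) + (1)²Var(W_4)
= (1)²·3.04 + (1)²·32 + (1)²·11 + (1)²·3.8 = 49.84

49.84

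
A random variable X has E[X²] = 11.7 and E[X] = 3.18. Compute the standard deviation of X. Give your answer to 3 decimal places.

var(X) = 11.7 − (3.18)² = 1.5876
σ(X) = √1.5876 ≈ 1.260

1.260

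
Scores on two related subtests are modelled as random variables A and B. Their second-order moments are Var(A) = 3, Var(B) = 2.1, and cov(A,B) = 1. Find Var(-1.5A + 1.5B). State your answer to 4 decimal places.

Var(-1.5A + 1.5B) = (-1.5)²·Var(A) + (1.5)²·Var(B) + 2·(-1.5)·(1.5)·cov(A,B)
= 2.25·3 + 2.25·2.1 + -4.5·1 = 6.975

6.9750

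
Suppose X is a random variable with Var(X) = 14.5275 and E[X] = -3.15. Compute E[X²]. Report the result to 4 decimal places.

24.4500

E[X²] = Var(X) + (E[X])² = 14.5275 + (-3.15)² = 24.45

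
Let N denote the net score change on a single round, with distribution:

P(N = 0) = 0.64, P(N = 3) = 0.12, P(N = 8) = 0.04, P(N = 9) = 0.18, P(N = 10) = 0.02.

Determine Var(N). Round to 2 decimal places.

13.97

E[N] = (0)(0.64) + (3)(0.12) + (8)(0.04) + (9)(0.18) + (10)(0.02) = 2.5
E[N²] = (0)²(0.64) + (3)²(0.12) + (8)²(0.04) + (9)²(0.18) + (10)²(0.02) = 20.22
Var(N) = E[N²] − (E[N])² = 20.22 − (2.5)² = 13.97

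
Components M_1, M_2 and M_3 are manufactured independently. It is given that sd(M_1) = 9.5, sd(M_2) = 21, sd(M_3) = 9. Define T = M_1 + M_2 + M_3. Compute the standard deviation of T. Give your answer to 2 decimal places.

var(M_1) = 90.25, var(M_2) = 441, var(M_3) = 81
By independence, var(T) = (1)²var(M_1) + (1)²var(M_2) + (1)²var(M_3)
= (1)²·90.25 + (1)²·441 + (1)²·81 = 612.25
sd(T) = √612.25 ≈ 24.74

24.74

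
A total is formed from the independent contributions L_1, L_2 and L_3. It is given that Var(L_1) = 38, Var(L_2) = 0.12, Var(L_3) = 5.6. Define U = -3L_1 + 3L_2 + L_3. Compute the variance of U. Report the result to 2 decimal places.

348.68

By independence, Var(U) = (-3)²Var(L_1) + (3)²Var(L_2) + (1)²Var(L_3)
= (-3)²·38 + (3)²·0.12 + (1)²·5.6 = 348.68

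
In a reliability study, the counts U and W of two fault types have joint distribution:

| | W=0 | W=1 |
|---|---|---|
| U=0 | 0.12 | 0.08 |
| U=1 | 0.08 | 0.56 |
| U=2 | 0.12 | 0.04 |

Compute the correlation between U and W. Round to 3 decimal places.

-0.046

E[U] = 0.96,  E[W] = 0.68
E[UW] = 0.64
cov(U,W) = E[UW] − E[U]E[W] = 0.64 − (0.96)(0.68) = -0.0128
V(U) = 0.3584,  V(W) = 0.2176
ρ = -0.0128 / √(0.3584·0.2176) ≈ -0.046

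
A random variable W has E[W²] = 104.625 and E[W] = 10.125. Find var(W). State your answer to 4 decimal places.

2.1094

var(W) = 104.625 − (10.125)² = 2.109375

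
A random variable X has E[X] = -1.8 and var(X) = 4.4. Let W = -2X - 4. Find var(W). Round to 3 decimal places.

17.600

var(-2X - 4) = (-2)²·var(X) = 4·4.4 = 17.6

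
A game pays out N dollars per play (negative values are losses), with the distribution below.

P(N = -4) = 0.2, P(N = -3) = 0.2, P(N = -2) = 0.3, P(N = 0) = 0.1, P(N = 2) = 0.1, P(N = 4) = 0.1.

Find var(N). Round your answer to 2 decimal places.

E[N] = (-4)(0.2) + (-3)(0.2) + (-2)(0.3) + (0)(0.1) + (2)(0.1) + (4)(0.1) = -1.4
E[N²] = (-4)²(0.2) + (-3)²(0.2) + (-2)²(0.3) + (0)²(0.1) + (2)²(0.1) + (4)²(0.1) = 8.2
var(N) = E[N²] − (E[N])² = 8.2 − (-1.4)² = 6.24

6.24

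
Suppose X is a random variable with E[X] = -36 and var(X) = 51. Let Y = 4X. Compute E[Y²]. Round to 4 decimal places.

21552.0000

E[4X] = 4·-36 = -144
var(4X) = (4)²·51 = 816
E[Y²] = var(Y) + (E[Y])² = 816 + (-144)² = 21552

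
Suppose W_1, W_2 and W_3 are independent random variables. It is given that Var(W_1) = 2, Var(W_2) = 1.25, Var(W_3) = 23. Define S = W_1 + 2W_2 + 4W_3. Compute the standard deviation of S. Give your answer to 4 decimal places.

By independence, Var(S) = (1)²Var(W_1) + (2)²Var(W_2) + (4)²Var(W_3)
= (1)²·2 + (2)²·1.25 + (4)²·23 = 375
SD(S) = √375 ≈ 19.3649

19.3649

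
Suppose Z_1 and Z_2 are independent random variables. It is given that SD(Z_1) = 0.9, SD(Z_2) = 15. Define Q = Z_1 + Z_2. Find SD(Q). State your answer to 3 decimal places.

Var(Z_1) = 0.81, Var(Z_2) = 225
By independence, Var(Q) = (1)²Var(Z_1) + (1)²Var(Z_2)
= (1)²·0.81 + (1)²·225 = 225.81
SD(Q) = √225.81 ≈ 15.027

15.027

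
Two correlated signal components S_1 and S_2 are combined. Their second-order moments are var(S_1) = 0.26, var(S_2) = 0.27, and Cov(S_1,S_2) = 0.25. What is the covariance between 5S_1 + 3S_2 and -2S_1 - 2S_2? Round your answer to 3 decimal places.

Cov(5S_1 + 3S_2, -2S_1 - 2S_2) = (5)(-2)var(S_1) + (3)(-2)var(S_2) + [(5)(-2) + (3)(-2)]Cov(S_1,S_2)
= -10·0.26 + -6·0.27 + -16·0.25 = -8.22

-8.220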